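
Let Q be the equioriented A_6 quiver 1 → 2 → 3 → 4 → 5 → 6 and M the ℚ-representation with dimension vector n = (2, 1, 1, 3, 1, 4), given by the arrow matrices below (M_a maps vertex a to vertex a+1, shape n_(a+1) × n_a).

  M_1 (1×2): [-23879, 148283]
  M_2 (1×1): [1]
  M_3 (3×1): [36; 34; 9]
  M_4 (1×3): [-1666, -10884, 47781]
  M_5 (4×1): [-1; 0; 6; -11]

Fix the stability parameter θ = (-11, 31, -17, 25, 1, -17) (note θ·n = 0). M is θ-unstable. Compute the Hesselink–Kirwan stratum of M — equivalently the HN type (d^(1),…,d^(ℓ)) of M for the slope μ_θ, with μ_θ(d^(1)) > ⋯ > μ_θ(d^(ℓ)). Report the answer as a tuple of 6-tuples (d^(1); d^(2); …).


Interval decomposition of M: I[1,1], I[1,6], I[4,4]^2, I[6,6]^3.
HN type (ℓ=4): μ^(1)=25; μ^(2)=23/5; μ^(3)=-11; μ^(4)=-17

((0, 0, 0, 2, 0, 0); (0, 1, 1, 1, 1, 1); (2, 0, 0, 0, 0, 0); (0, 0, 0, 0, 0, 3))


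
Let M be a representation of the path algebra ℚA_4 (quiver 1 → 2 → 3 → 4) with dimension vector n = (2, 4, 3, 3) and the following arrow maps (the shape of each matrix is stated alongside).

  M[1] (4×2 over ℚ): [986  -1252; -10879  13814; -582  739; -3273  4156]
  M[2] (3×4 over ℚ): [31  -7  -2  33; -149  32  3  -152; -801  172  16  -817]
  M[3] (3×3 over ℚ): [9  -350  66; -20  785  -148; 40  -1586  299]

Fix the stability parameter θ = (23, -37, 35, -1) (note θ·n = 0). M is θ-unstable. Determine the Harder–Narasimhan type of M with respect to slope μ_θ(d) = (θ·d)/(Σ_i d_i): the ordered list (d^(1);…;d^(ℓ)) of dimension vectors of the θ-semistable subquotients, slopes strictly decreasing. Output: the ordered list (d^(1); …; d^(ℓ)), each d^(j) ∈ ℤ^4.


Barcode: M ≅ I[1,4]^2, I[2,2], I[2,4]. HN layers by μ_θ (3 steps, strictly decreasing):
  μ^(1)=17; μ^(2)=-7; μ^(3)=-37

((0, 0, 3, 3); (2, 2, 0, 0); (0, 2, 0, 0))


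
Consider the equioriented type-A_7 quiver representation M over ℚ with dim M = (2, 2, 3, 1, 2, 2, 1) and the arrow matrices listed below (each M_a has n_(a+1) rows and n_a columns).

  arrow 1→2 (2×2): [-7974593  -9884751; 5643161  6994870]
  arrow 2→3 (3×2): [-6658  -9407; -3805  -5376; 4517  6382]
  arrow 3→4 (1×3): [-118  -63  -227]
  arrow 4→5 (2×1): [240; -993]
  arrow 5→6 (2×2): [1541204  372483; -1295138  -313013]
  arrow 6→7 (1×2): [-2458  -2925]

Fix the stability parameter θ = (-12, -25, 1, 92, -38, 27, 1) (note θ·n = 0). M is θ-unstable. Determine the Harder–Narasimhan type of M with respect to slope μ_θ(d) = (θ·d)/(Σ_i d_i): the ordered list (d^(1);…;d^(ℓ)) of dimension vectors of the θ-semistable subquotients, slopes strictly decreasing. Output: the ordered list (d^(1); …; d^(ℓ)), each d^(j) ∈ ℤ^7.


Interval decomposition of M: I[1,3]^2, I[3,7], I[5,6].
HN type (ℓ=5): μ^(1)=27; μ^(2)=41/2; μ^(3)=1; μ^(4)=-37/2; μ^(5)=-38

((0, 0, 0, 0, 0, 1, 0); (0, 0, 0, 1, 1, 1, 1); (0, 0, 3, 0, 0, 0, 0); (2, 2, 0, 0, 0, 0, 0); (0, 0, 0, 0, 1, 0, 0))


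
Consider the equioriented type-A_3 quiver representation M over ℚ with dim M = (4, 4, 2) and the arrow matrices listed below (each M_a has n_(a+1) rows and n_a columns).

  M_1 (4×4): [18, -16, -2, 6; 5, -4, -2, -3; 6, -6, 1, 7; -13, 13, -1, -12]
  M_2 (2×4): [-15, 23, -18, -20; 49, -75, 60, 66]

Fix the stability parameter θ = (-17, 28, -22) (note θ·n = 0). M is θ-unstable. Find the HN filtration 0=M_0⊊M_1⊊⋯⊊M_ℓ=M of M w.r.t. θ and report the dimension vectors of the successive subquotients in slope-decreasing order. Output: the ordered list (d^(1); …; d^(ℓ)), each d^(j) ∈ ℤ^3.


Via rank(M_{q-1}∘⋯∘M_p): M ≅ I[1,2]^2, I[1,3]^2.
μ_θ-semistable layers: μ^(1)=28; μ^(2)=3; μ^(3)=-17

((0, 2, 0); (0, 2, 2); (4, 0, 0))


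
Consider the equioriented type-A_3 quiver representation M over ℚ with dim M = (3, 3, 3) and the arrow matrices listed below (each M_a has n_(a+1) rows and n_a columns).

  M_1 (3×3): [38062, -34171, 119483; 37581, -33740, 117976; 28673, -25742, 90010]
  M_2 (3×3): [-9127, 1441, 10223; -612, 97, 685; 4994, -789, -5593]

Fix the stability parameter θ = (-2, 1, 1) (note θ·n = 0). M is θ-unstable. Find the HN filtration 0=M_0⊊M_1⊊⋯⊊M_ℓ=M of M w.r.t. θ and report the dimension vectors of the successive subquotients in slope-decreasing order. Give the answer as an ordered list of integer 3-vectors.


Via rank(M_{q-1}∘⋯∘M_p): M ≅ I[1,1], I[1,3]^2, I[2,3].
μ_θ-semistable layers: μ^(1)=1; μ^(2)=-2

((0, 3, 3); (3, 0, 0))


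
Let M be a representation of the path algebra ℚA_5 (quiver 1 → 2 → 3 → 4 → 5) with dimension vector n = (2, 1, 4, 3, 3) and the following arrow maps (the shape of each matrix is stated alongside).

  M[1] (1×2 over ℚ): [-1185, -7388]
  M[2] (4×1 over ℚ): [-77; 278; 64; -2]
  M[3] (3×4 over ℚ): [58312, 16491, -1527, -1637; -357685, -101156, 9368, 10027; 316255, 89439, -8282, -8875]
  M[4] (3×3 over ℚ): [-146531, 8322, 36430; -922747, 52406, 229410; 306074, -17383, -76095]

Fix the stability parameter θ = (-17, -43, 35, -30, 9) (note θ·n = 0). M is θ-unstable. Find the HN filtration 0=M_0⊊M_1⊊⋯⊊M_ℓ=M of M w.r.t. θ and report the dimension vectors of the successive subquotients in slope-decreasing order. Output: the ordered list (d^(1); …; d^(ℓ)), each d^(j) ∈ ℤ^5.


Interval decomposition of M: I[1,1], I[1,4], I[3,3], I[3,5]^2, I[5,5].
HN type (ℓ=5): μ^(1)=35; μ^(2)=9; μ^(3)=5/2; μ^(4)=-17; μ^(5)=-30

((0, 0, 1, 0, 0); (0, 0, 0, 0, 3); (0, 0, 3, 3, 0); (1, 0, 0, 0, 0); (1, 1, 0, 0, 0))


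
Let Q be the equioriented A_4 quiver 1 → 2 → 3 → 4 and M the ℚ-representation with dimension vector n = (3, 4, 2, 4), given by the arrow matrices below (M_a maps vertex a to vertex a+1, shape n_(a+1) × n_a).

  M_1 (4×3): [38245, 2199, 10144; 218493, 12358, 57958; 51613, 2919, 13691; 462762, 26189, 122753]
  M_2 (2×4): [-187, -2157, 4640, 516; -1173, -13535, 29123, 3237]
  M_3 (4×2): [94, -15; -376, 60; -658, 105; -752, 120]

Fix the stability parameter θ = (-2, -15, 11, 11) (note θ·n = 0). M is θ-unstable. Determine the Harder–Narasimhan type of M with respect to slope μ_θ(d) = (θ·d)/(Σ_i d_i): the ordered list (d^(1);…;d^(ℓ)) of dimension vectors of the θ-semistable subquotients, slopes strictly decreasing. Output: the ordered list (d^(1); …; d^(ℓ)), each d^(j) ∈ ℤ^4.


Via rank(M_{q-1}∘⋯∘M_p): M ≅ I[1,2], I[1,3], I[1,4], I[2,2], I[4,4]^3.
μ_θ-semistable layers: μ^(1)=11; μ^(2)=-17/2; μ^(3)=-15

((0, 0, 2, 4); (3, 3, 0, 0); (0, 1, 0, 0))


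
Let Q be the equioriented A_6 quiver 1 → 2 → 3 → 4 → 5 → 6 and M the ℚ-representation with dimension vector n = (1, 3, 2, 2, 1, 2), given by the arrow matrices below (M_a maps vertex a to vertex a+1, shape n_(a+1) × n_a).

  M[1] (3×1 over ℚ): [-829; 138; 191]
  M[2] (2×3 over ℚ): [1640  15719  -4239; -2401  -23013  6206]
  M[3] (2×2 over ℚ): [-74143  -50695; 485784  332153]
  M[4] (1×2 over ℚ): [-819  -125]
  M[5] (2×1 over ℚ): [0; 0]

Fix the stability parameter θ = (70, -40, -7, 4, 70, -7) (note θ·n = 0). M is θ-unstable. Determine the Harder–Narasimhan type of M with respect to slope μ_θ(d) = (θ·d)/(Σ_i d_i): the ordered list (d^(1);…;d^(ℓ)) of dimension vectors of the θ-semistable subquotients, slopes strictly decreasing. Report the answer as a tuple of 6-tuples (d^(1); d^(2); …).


Interval decomposition of M: I[1,5], I[2,2], I[2,4], I[6,6]^2.
HN type (ℓ=5): μ^(1)=70; μ^(2)=27/4; μ^(3)=4; μ^(4)=-7; μ^(5)=-40

((0, 0, 0, 0, 1, 0); (1, 1, 1, 1, 0, 0); (0, 0, 0, 1, 0, 0); (0, 0, 1, 0, 0, 2); (0, 2, 0, 0, 0, 0))


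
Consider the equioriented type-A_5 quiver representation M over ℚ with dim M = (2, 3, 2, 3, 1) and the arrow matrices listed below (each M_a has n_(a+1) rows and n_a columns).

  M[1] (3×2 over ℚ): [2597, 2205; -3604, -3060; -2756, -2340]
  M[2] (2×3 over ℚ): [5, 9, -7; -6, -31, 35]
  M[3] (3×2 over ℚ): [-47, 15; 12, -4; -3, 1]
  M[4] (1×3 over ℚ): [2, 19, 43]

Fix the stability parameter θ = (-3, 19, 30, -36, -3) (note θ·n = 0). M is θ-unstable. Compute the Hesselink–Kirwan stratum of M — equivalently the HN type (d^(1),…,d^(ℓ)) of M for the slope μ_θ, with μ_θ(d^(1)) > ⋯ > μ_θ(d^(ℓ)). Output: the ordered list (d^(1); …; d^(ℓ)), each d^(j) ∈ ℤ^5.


Via rank(M_{q-1}∘⋯∘M_p): M ≅ I[1,1], I[1,5], I[2,2], I[2,4], I[4,4].
μ_θ-semistable layers: μ^(1)=19; μ^(2)=13/3; μ^(3)=5/2; μ^(4)=-3; μ^(5)=-36

((0, 1, 0, 0, 0); (0, 1, 1, 1, 0); (0, 1, 1, 1, 1); (2, 0, 0, 0, 0); (0, 0, 0, 1, 0))


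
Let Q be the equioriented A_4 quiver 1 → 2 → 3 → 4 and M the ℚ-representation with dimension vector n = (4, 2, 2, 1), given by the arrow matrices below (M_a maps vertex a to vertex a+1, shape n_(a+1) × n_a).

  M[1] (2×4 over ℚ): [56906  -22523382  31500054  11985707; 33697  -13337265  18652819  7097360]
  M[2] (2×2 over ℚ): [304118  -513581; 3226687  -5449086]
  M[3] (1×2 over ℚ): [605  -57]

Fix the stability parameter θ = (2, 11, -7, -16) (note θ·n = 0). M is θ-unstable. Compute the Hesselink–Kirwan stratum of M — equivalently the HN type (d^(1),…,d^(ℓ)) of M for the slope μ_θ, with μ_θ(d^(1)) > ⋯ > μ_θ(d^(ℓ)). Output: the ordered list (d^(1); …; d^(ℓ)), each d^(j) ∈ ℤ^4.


Barcode: M ≅ I[1,1]^2, I[1,3], I[1,4]. HN layers by μ_θ (2 steps, strictly decreasing):
  μ^(1)=2; μ^(2)=-5/2

((3, 1, 1, 0); (1, 1, 1, 1))


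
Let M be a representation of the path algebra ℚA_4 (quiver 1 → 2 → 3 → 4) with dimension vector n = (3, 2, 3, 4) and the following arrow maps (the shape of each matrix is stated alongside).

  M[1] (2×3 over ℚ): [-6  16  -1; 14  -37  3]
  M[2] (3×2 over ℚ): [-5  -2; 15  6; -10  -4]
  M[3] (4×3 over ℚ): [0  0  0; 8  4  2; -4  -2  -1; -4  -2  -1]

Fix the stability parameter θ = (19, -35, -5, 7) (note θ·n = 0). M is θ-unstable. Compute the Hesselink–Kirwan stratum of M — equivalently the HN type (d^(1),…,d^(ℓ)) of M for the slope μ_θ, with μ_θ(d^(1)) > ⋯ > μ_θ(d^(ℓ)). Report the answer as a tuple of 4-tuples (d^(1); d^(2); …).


Via rank(M_{q-1}∘⋯∘M_p): M ≅ I[1,1], I[1,2], I[1,3], I[3,3], I[3,4], I[4,4]^3.
μ_θ-semistable layers: μ^(1)=19; μ^(2)=7; μ^(3)=-5; μ^(4)=-8

((1, 0, 0, 0); (0, 0, 0, 4); (0, 0, 3, 0); (2, 2, 0, 0))


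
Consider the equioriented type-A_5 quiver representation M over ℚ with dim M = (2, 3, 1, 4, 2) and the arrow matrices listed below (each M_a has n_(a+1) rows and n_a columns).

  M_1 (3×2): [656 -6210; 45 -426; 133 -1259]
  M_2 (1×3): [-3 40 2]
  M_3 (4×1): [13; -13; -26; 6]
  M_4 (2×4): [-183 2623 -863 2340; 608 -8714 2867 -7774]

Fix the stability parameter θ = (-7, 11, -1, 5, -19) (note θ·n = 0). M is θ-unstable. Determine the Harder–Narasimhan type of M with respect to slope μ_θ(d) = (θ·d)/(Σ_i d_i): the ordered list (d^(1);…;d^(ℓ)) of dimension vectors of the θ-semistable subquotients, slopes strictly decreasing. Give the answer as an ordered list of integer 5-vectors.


Barcode: M ≅ I[1,2], I[1,4], I[2,2], I[4,4], I[4,5]^2. HN layers by μ_θ (3 steps, strictly decreasing):
  μ^(1)=11; μ^(2)=5; μ^(3)=-7

((0, 2, 0, 0, 0); (0, 1, 1, 2, 0); (2, 0, 0, 2, 2))


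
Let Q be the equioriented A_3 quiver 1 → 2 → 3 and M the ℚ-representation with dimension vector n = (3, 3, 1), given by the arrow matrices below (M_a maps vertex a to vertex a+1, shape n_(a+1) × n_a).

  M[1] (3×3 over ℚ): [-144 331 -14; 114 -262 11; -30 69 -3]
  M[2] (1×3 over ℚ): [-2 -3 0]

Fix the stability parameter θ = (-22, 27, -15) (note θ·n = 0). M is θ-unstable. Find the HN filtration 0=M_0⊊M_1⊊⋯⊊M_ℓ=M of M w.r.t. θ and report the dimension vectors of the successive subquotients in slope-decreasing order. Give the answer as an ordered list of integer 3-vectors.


Barcode: M ≅ I[1,1], I[1,2], I[1,3], I[2,2]. HN layers by μ_θ (3 steps, strictly decreasing):
  μ^(1)=27; μ^(2)=6; μ^(3)=-22

((0, 2, 0); (0, 1, 1); (3, 0, 0))


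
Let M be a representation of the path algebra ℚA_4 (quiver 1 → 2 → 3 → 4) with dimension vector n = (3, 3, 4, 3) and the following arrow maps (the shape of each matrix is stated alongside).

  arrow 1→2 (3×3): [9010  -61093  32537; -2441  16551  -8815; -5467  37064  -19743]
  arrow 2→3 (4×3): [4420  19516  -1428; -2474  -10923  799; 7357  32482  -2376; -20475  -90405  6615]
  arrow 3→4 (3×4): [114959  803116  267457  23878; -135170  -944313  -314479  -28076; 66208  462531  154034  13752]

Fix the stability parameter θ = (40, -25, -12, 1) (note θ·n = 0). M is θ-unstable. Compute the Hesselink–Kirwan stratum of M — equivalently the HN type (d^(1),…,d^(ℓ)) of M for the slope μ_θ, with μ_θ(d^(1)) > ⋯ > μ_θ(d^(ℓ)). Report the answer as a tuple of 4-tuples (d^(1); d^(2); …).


Barcode: M ≅ I[1,2], I[1,4]^2, I[3,3], I[3,4]. HN layers by μ_θ (3 steps, strictly decreasing):
  μ^(1)=15/2; μ^(2)=1; μ^(3)=-12

((1, 1, 0, 0); (2, 2, 2, 3); (0, 0, 2, 0))


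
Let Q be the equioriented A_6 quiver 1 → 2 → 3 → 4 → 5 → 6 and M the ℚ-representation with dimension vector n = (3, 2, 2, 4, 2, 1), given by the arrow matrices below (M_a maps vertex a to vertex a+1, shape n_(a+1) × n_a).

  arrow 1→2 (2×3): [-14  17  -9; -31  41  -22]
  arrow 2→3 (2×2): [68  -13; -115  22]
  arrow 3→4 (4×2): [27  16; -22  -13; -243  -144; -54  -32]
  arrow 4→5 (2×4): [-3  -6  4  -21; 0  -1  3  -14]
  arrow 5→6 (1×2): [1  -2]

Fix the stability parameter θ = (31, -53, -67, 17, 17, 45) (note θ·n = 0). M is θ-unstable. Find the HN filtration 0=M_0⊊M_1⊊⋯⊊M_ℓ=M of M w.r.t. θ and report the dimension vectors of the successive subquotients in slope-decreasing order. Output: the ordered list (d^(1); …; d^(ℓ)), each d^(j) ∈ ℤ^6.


Interval decomposition of M: I[1,1], I[1,5], I[1,6], I[4,4]^2.
HN type (ℓ=4): μ^(1)=45; μ^(2)=31; μ^(3)=17; μ^(4)=-89/3

((0, 0, 0, 0, 0, 1); (1, 0, 0, 0, 0, 0); (0, 0, 0, 4, 2, 0); (2, 2, 2, 0, 0, 0))


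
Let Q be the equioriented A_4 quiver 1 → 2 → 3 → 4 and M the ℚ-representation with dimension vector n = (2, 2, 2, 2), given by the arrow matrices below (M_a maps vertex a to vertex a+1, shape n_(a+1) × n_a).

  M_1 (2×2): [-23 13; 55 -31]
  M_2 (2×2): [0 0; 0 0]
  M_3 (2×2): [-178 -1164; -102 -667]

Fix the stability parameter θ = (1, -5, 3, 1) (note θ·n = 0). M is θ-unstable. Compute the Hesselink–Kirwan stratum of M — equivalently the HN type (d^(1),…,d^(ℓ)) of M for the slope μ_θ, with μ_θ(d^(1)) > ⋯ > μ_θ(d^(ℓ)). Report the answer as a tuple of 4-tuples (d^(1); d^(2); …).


Barcode: M ≅ I[1,2]^2, I[3,4]^2. HN layers by μ_θ (2 steps, strictly decreasing):
  μ^(1)=2; μ^(2)=-2

((0, 0, 2, 2); (2, 2, 0, 0))


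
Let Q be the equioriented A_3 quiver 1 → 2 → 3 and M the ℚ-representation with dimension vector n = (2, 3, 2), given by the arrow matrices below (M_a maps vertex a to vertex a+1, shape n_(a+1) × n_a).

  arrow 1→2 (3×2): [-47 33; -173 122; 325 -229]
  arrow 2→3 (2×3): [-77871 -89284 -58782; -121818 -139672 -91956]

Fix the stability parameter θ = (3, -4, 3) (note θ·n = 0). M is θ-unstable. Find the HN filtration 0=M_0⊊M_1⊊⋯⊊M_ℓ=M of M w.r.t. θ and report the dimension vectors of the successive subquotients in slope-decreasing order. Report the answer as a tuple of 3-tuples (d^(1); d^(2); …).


Via rank(M_{q-1}∘⋯∘M_p): M ≅ I[1,2], I[1,3], I[2,2], I[3,3].
μ_θ-semistable layers: μ^(1)=3; μ^(2)=-1/2; μ^(3)=-4

((0, 0, 2); (2, 2, 0); (0, 1, 0))


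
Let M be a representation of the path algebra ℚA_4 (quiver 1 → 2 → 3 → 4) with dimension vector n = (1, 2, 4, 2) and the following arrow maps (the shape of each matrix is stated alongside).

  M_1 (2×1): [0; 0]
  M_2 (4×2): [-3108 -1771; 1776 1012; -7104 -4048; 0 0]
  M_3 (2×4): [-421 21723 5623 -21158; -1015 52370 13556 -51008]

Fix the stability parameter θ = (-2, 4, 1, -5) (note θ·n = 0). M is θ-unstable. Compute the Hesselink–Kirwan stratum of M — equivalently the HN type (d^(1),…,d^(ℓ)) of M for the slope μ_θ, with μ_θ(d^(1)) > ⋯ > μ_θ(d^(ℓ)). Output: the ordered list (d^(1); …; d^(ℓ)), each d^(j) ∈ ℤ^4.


Interval decomposition of M: I[1,1], I[2,2], I[2,4], I[3,3]^2, I[3,4].
HN type (ℓ=4): μ^(1)=4; μ^(2)=1; μ^(3)=0; μ^(4)=-2

((0, 1, 0, 0); (0, 0, 2, 0); (0, 1, 1, 1); (1, 0, 1, 1))


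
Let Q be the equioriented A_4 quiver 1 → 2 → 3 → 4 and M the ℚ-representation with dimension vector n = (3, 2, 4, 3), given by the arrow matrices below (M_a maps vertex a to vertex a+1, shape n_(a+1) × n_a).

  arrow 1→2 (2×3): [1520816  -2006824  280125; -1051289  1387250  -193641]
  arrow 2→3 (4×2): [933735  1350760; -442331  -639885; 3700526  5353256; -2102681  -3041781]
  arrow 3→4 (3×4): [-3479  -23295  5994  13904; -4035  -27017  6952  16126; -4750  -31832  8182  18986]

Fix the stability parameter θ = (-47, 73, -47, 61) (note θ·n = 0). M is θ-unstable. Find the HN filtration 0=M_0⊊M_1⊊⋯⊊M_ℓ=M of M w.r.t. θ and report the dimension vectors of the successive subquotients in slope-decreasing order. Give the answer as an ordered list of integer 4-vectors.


Interval decomposition of M: I[1,1], I[1,3], I[1,4], I[3,3], I[3,4], I[4,4].
HN type (ℓ=3): μ^(1)=61; μ^(2)=13; μ^(3)=-47

((0, 0, 0, 3); (0, 2, 2, 0); (3, 0, 2, 0))


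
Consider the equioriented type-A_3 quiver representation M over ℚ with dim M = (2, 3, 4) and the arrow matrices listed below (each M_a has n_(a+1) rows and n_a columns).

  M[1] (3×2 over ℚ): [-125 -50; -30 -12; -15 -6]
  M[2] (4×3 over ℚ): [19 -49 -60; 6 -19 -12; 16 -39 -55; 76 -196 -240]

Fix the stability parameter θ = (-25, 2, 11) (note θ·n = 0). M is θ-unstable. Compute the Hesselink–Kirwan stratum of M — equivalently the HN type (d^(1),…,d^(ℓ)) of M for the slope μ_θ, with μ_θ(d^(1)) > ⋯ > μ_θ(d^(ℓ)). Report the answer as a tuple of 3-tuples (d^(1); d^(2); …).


Via rank(M_{q-1}∘⋯∘M_p): M ≅ I[1,1], I[1,3], I[2,3]^2, I[3,3].
μ_θ-semistable layers: μ^(1)=11; μ^(2)=2; μ^(3)=-25

((0, 0, 4); (0, 3, 0); (2, 0, 0))


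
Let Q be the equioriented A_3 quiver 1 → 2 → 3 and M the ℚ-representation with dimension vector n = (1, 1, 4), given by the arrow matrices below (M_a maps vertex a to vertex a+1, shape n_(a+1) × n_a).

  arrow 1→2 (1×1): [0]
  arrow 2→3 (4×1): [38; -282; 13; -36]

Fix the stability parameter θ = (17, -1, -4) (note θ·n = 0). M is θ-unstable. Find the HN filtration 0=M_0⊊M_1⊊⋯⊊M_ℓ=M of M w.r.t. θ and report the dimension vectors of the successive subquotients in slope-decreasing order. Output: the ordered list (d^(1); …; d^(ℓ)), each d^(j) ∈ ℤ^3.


Interval decomposition of M: I[1,1], I[2,3], I[3,3]^3.
HN type (ℓ=3): μ^(1)=17; μ^(2)=-5/2; μ^(3)=-4

((1, 0, 0); (0, 1, 1); (0, 0, 3))


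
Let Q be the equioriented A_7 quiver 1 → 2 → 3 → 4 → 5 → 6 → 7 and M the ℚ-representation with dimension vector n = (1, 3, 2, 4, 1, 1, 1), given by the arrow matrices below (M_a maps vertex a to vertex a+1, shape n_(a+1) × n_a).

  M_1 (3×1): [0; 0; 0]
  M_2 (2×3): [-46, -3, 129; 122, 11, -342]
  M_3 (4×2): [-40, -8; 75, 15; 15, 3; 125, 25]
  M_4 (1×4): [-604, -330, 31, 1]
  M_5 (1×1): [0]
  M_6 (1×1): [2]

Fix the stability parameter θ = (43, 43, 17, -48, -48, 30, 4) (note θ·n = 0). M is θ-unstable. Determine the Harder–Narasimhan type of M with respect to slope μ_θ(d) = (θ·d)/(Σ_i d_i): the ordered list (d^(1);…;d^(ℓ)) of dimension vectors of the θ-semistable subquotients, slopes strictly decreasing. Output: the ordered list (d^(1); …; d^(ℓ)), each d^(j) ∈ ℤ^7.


Interval decomposition of M: I[1,1], I[2,2], I[2,3], I[2,4], I[4,4]^2, I[4,5], I[6,7].
HN type (ℓ=5): μ^(1)=43; μ^(2)=30; μ^(3)=17; μ^(4)=4; μ^(5)=-48

((1, 1, 0, 0, 0, 0, 0); (0, 1, 1, 0, 0, 0, 0); (0, 0, 0, 0, 0, 1, 1); (0, 1, 1, 1, 0, 0, 0); (0, 0, 0, 3, 1, 0, 0))


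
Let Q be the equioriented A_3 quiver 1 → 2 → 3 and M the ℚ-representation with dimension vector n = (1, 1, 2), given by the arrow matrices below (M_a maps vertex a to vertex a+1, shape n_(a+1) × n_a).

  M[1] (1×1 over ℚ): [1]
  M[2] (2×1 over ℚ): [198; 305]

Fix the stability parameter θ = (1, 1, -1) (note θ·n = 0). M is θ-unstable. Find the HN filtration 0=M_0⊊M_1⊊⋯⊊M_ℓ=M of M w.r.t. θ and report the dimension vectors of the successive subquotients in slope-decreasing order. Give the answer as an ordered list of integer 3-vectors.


Barcode: M ≅ I[1,3], I[3,3]. HN layers by μ_θ (2 steps, strictly decreasing):
  μ^(1)=1/3; μ^(2)=-1

((1, 1, 1); (0, 0, 1))


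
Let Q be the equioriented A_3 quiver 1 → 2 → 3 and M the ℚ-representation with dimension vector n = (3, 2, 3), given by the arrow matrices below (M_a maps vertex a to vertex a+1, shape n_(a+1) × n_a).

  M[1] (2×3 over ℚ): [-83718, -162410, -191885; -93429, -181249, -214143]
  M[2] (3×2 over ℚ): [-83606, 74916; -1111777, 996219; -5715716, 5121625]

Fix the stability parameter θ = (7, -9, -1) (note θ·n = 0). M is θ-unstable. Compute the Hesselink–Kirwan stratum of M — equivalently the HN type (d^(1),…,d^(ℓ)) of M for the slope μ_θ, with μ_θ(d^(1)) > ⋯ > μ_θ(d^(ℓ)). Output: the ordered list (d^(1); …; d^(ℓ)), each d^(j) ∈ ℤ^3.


Interval decomposition of M: I[1,1], I[1,3]^2, I[3,3].
HN type (ℓ=2): μ^(1)=7; μ^(2)=-1

((1, 0, 0); (2, 2, 3))


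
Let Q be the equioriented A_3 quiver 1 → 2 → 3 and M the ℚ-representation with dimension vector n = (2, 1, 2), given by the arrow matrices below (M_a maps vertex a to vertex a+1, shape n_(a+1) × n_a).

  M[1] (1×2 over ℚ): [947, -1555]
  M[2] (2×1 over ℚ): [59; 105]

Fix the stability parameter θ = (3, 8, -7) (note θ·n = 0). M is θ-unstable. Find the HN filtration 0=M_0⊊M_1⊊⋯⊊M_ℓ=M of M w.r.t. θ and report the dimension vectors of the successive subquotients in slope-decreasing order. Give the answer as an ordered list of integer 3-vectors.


Via rank(M_{q-1}∘⋯∘M_p): M ≅ I[1,1], I[1,3], I[3,3].
μ_θ-semistable layers: μ^(1)=3; μ^(2)=4/3; μ^(3)=-7

((1, 0, 0); (1, 1, 1); (0, 0, 1))


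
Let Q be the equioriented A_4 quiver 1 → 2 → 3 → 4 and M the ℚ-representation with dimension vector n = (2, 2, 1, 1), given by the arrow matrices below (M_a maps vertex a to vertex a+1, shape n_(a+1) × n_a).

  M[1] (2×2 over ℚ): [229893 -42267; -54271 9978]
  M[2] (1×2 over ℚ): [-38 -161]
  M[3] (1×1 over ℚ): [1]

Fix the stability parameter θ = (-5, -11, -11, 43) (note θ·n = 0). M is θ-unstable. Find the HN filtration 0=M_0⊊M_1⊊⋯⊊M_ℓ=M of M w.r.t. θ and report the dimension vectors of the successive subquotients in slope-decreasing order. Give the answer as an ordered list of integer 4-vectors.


Barcode: M ≅ I[1,2], I[1,4]. HN layers by μ_θ (3 steps, strictly decreasing):
  μ^(1)=43; μ^(2)=-8; μ^(3)=-9

((0, 0, 0, 1); (1, 1, 0, 0); (1, 1, 1, 0))


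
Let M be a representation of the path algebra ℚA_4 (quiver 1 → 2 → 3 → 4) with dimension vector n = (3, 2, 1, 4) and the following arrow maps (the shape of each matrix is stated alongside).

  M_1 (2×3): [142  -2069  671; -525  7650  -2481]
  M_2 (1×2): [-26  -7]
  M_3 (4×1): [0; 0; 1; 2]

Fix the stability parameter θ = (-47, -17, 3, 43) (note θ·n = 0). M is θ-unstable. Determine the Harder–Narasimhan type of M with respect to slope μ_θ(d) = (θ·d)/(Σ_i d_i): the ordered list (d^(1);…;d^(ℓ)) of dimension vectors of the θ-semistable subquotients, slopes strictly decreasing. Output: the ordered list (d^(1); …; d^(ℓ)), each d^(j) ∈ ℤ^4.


Via rank(M_{q-1}∘⋯∘M_p): M ≅ I[1,1], I[1,2], I[1,4], I[4,4]^3.
μ_θ-semistable layers: μ^(1)=43; μ^(2)=3; μ^(3)=-17; μ^(4)=-47

((0, 0, 0, 4); (0, 0, 1, 0); (0, 2, 0, 0); (3, 0, 0, 0))


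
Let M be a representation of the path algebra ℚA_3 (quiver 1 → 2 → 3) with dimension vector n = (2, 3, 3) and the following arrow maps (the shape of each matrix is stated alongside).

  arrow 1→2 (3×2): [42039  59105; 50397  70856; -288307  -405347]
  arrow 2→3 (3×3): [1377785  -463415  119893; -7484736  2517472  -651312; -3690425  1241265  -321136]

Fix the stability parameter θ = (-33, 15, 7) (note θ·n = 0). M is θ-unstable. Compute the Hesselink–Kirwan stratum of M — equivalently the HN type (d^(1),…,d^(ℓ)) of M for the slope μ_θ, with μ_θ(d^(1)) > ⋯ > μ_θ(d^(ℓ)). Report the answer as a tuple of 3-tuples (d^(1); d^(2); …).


Barcode: M ≅ I[1,3]^2, I[2,2], I[3,3]. HN layers by μ_θ (4 steps, strictly decreasing):
  μ^(1)=15; μ^(2)=11; μ^(3)=7; μ^(4)=-33

((0, 1, 0); (0, 2, 2); (0, 0, 1); (2, 0, 0))


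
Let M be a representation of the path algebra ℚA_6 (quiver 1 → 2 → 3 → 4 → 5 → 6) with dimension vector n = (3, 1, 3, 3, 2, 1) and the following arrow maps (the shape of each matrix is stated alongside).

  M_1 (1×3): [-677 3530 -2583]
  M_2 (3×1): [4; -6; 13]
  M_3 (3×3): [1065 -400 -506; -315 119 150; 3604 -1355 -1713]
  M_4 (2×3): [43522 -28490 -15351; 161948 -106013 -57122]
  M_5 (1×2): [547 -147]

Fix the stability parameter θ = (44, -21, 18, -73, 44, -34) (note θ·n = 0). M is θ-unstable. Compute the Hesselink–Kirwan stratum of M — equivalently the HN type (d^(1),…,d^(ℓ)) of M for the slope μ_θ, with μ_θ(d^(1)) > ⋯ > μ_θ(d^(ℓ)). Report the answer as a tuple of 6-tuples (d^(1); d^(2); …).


Interval decomposition of M: I[1,1]^2, I[1,6], I[3,4], I[3,5].
HN type (ℓ=4): μ^(1)=44; μ^(2)=5; μ^(3)=-8; μ^(4)=-55/2

((2, 0, 0, 0, 1, 0); (0, 0, 0, 0, 1, 1); (1, 1, 1, 1, 0, 0); (0, 0, 2, 2, 0, 0))


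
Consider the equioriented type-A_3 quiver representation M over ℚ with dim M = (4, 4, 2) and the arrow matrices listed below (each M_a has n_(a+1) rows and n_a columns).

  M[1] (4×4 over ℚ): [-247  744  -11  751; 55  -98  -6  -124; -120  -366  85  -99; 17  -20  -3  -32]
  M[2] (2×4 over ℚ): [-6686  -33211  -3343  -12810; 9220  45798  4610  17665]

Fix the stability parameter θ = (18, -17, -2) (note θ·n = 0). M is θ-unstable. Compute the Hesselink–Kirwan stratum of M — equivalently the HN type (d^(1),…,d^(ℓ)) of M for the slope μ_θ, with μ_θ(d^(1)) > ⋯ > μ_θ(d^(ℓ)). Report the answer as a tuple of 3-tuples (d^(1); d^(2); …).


Via rank(M_{q-1}∘⋯∘M_p): M ≅ I[1,2]^2, I[1,3]^2.
μ_θ-semistable layers: μ^(1)=1/2; μ^(2)=-1/3

((2, 2, 0); (2, 2, 2))


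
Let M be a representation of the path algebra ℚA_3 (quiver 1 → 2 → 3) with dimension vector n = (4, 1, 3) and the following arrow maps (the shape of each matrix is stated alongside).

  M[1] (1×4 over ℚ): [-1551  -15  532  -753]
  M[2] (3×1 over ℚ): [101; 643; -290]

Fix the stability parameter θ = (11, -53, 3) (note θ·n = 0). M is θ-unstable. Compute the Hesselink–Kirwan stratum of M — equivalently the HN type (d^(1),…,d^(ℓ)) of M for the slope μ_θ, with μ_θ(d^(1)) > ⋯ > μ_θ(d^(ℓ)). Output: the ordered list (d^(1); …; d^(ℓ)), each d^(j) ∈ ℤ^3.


Via rank(M_{q-1}∘⋯∘M_p): M ≅ I[1,1]^3, I[1,3], I[3,3]^2.
μ_θ-semistable layers: μ^(1)=11; μ^(2)=3; μ^(3)=-21

((3, 0, 0); (0, 0, 3); (1, 1, 0))


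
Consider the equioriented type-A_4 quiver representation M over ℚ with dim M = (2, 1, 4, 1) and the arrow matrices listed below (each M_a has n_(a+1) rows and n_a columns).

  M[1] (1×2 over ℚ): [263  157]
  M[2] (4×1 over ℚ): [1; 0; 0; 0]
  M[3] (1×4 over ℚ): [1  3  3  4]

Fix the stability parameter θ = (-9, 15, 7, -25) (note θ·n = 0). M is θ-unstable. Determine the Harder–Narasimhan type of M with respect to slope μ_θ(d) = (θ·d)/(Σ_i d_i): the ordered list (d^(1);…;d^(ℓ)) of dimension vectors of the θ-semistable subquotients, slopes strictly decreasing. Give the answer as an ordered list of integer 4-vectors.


Barcode: M ≅ I[1,1], I[1,4], I[3,3]^3. HN layers by μ_θ (3 steps, strictly decreasing):
  μ^(1)=7; μ^(2)=-1; μ^(3)=-9

((0, 0, 3, 0); (0, 1, 1, 1); (2, 0, 0, 0))


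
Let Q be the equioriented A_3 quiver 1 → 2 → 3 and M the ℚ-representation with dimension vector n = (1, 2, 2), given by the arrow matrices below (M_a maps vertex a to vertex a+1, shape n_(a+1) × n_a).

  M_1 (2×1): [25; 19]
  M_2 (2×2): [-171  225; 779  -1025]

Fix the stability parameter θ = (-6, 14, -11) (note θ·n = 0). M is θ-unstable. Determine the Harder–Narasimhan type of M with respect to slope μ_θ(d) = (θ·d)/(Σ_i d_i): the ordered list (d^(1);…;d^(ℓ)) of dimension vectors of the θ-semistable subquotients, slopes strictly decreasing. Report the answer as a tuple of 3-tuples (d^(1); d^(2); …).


Via rank(M_{q-1}∘⋯∘M_p): M ≅ I[1,2], I[2,3], I[3,3].
μ_θ-semistable layers: μ^(1)=14; μ^(2)=3/2; μ^(3)=-6; μ^(4)=-11

((0, 1, 0); (0, 1, 1); (1, 0, 0); (0, 0, 1))


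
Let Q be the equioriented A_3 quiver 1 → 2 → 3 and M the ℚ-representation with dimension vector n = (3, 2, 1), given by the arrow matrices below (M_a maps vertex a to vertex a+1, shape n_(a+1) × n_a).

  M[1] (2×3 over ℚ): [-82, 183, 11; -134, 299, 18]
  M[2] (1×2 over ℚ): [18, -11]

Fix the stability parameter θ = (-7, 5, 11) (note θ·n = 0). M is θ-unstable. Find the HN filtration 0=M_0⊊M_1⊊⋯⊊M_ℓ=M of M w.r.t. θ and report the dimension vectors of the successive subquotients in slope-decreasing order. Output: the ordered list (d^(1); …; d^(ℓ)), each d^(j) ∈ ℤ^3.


Interval decomposition of M: I[1,1], I[1,2], I[1,3].
HN type (ℓ=3): μ^(1)=11; μ^(2)=5; μ^(3)=-7

((0, 0, 1); (0, 2, 0); (3, 0, 0))


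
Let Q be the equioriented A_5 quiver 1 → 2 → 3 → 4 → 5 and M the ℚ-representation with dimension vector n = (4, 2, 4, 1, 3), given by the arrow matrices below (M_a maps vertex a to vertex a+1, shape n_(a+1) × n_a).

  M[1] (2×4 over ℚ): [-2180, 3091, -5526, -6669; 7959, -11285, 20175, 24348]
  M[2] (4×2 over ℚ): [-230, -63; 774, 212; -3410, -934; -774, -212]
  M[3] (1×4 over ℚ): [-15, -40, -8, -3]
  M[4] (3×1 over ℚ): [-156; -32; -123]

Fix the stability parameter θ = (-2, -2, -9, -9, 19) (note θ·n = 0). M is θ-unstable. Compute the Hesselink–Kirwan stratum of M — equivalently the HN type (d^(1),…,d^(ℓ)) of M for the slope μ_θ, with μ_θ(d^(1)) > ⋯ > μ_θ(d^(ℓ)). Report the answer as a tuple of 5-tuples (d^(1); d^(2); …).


Via rank(M_{q-1}∘⋯∘M_p): M ≅ I[1,1]^2, I[1,3], I[1,5], I[3,3]^2, I[5,5]^2.
μ_θ-semistable layers: μ^(1)=19; μ^(2)=-2; μ^(3)=-13/3; μ^(4)=-11/2; μ^(5)=-9

((0, 0, 0, 0, 3); (2, 0, 0, 0, 0); (1, 1, 1, 0, 0); (1, 1, 1, 1, 0); (0, 0, 2, 0, 0))


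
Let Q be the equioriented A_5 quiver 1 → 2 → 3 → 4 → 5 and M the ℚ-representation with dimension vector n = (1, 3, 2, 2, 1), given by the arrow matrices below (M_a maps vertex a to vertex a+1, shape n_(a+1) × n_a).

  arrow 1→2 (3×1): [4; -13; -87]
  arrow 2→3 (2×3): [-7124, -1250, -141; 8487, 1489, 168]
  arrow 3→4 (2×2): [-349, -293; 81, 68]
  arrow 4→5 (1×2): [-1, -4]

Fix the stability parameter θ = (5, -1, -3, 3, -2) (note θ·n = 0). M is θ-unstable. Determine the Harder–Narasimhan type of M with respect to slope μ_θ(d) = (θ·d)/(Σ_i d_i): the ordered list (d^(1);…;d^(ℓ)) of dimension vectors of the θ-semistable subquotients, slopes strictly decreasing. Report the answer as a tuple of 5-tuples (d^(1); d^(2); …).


Interval decomposition of M: I[1,4], I[2,2], I[2,5].
HN type (ℓ=5): μ^(1)=3; μ^(2)=1/2; μ^(3)=1/3; μ^(4)=-1; μ^(5)=-2

((0, 0, 0, 1, 0); (0, 0, 0, 1, 1); (1, 1, 1, 0, 0); (0, 1, 0, 0, 0); (0, 1, 1, 0, 0))


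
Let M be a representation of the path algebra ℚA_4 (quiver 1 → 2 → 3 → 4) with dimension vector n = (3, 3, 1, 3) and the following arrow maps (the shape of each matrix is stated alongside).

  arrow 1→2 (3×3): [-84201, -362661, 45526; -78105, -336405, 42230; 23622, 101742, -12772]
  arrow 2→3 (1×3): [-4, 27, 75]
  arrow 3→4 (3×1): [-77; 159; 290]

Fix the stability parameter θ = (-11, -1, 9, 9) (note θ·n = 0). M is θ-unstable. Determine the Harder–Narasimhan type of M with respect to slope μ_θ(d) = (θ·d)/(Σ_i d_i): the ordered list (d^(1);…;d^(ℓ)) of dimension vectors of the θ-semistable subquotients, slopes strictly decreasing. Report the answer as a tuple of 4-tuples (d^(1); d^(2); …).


Via rank(M_{q-1}∘⋯∘M_p): M ≅ I[1,1]^2, I[1,4], I[2,2]^2, I[4,4]^2.
μ_θ-semistable layers: μ^(1)=9; μ^(2)=-1; μ^(3)=-11

((0, 0, 1, 3); (0, 3, 0, 0); (3, 0, 0, 0))


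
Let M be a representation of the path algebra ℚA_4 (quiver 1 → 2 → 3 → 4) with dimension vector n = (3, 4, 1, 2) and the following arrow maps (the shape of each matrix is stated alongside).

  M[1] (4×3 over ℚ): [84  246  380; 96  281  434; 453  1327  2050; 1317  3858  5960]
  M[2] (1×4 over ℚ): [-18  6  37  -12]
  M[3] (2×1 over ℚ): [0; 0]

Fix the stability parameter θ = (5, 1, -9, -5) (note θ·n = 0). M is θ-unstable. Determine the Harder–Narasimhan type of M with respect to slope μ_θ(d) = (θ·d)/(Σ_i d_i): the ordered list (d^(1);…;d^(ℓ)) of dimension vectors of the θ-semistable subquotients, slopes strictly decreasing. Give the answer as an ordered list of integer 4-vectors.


Barcode: M ≅ I[1,1], I[1,2], I[1,3], I[2,2]^2, I[4,4]^2. HN layers by μ_θ (5 steps, strictly decreasing):
  μ^(1)=5; μ^(2)=3; μ^(3)=1; μ^(4)=-1; μ^(5)=-5

((1, 0, 0, 0); (1, 1, 0, 0); (0, 2, 0, 0); (1, 1, 1, 0); (0, 0, 0, 2))


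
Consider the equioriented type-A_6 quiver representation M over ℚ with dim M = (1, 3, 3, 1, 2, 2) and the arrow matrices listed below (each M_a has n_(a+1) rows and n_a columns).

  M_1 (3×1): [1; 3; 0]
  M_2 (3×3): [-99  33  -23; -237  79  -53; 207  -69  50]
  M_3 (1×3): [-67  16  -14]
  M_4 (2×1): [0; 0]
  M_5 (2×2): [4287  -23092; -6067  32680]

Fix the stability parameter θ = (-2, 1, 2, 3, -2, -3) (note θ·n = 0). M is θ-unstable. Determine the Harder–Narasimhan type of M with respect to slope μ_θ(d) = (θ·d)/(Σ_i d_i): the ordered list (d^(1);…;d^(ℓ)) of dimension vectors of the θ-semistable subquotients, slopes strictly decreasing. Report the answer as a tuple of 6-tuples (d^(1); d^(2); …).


Interval decomposition of M: I[1,2], I[2,3], I[2,4], I[3,3], I[5,6]^2.
HN type (ℓ=5): μ^(1)=3; μ^(2)=2; μ^(3)=1; μ^(4)=-2; μ^(5)=-5/2

((0, 0, 0, 1, 0, 0); (0, 0, 3, 0, 0, 0); (0, 3, 0, 0, 0, 0); (1, 0, 0, 0, 0, 0); (0, 0, 0, 0, 2, 2))


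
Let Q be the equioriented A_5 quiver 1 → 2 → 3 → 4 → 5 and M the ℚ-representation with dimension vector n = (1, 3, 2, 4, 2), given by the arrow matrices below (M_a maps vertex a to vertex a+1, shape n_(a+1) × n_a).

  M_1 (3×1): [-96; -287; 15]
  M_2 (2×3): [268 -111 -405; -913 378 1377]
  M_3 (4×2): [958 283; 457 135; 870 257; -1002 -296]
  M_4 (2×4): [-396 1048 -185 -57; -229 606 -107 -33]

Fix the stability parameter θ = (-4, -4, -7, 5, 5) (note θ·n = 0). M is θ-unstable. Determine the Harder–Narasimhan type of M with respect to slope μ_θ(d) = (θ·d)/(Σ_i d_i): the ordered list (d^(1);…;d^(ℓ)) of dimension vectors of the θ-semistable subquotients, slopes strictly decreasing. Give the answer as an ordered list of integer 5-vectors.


Interval decomposition of M: I[1,5], I[2,2], I[2,4], I[4,4], I[4,5].
HN type (ℓ=4): μ^(1)=5; μ^(2)=-4; μ^(3)=-5; μ^(4)=-11/2

((0, 0, 0, 4, 2); (0, 1, 0, 0, 0); (1, 1, 1, 0, 0); (0, 1, 1, 0, 0))


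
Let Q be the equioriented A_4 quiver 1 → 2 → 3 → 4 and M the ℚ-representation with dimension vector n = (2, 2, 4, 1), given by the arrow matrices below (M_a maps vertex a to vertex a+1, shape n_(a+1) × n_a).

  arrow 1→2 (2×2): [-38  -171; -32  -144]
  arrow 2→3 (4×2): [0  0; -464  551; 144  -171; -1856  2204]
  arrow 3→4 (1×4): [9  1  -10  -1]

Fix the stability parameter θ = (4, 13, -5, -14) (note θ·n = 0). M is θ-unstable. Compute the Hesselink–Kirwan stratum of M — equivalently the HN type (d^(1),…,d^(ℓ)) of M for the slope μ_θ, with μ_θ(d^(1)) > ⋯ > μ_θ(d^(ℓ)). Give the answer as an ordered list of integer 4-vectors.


Interval decomposition of M: I[1,1], I[1,2], I[2,4], I[3,3]^3.
HN type (ℓ=4): μ^(1)=13; μ^(2)=4; μ^(3)=-2; μ^(4)=-5

((0, 1, 0, 0); (2, 0, 0, 0); (0, 1, 1, 1); (0, 0, 3, 0))


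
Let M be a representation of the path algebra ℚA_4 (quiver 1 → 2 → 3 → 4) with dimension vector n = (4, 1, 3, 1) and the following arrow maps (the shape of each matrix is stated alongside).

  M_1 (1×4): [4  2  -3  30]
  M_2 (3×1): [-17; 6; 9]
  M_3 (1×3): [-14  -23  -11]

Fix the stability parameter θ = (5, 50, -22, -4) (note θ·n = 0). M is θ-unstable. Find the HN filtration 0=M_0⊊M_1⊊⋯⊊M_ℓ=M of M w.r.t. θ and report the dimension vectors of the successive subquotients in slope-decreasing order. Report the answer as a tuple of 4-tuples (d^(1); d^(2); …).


Barcode: M ≅ I[1,1]^3, I[1,4], I[3,3]^2. HN layers by μ_θ (3 steps, strictly decreasing):
  μ^(1)=8; μ^(2)=5; μ^(3)=-22

((0, 1, 1, 1); (4, 0, 0, 0); (0, 0, 2, 0))


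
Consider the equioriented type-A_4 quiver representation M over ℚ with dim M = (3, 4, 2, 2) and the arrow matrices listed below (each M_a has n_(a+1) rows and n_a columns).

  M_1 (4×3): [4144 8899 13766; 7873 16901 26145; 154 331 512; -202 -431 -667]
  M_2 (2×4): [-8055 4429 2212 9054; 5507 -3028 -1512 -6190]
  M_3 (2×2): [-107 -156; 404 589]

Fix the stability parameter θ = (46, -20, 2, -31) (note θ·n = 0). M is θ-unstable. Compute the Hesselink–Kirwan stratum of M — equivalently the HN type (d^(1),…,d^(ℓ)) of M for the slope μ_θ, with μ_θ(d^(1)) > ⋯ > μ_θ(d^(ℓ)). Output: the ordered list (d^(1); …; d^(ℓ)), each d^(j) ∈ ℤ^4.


Interval decomposition of M: I[1,2], I[1,4]^2, I[2,2].
HN type (ℓ=3): μ^(1)=13; μ^(2)=-3/4; μ^(3)=-20

((1, 1, 0, 0); (2, 2, 2, 2); (0, 1, 0, 0))


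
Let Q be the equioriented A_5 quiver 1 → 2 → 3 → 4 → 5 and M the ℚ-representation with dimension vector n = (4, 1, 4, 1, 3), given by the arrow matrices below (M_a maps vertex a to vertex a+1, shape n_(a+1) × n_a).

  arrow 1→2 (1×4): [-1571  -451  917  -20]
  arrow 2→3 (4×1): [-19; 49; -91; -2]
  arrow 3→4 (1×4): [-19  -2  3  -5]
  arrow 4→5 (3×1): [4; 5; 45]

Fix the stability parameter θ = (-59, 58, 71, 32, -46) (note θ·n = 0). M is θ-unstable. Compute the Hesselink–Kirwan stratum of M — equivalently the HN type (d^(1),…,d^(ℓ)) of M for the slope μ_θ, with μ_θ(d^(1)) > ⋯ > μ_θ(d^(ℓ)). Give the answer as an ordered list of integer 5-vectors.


Via rank(M_{q-1}∘⋯∘M_p): M ≅ I[1,1]^3, I[1,3], I[3,3]^2, I[3,5], I[5,5]^2.
μ_θ-semistable layers: μ^(1)=71; μ^(2)=58; μ^(3)=19; μ^(4)=-46; μ^(5)=-59

((0, 0, 3, 0, 0); (0, 1, 0, 0, 0); (0, 0, 1, 1, 1); (0, 0, 0, 0, 2); (4, 0, 0, 0, 0))


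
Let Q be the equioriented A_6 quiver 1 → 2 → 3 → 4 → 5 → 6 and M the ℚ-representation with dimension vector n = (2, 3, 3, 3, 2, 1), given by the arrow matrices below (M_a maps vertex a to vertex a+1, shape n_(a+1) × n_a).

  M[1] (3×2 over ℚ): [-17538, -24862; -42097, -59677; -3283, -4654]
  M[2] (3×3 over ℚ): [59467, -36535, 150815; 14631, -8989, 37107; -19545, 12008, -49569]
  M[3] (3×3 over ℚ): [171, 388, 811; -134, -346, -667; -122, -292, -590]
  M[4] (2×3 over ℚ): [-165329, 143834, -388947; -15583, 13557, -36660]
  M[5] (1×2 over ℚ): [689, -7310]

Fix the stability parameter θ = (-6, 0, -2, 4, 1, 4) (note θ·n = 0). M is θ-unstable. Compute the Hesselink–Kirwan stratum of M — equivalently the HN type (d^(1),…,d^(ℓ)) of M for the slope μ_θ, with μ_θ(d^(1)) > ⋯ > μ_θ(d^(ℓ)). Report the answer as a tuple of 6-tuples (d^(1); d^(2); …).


Interval decomposition of M: I[1,5], I[1,6], I[2,2], I[3,4].
HN type (ℓ=6): μ^(1)=4; μ^(2)=5/2; μ^(3)=0; μ^(4)=-1; μ^(5)=-2; μ^(6)=-6

((0, 0, 0, 1, 0, 1); (0, 0, 0, 2, 2, 0); (0, 1, 0, 0, 0, 0); (0, 2, 2, 0, 0, 0); (0, 0, 1, 0, 0, 0); (2, 0, 0, 0, 0, 0))


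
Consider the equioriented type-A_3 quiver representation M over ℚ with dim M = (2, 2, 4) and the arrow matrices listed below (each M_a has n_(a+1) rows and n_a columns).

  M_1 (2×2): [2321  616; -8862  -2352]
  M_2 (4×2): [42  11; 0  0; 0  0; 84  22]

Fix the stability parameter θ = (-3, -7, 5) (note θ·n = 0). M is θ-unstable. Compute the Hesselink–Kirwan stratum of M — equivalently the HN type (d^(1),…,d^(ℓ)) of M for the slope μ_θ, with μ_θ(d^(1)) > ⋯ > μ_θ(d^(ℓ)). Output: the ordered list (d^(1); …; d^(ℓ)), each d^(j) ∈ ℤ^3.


Interval decomposition of M: I[1,1], I[1,2], I[2,3], I[3,3]^3.
HN type (ℓ=4): μ^(1)=5; μ^(2)=-3; μ^(3)=-5; μ^(4)=-7

((0, 0, 4); (1, 0, 0); (1, 1, 0); (0, 1, 0))
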